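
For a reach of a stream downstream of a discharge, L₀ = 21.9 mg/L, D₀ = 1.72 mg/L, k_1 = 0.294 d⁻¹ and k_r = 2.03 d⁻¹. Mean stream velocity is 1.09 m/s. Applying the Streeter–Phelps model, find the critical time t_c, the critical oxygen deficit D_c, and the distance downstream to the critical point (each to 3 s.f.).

With k_r/k_1 = 6.905 and 1 − D₀(k_r−k_1)/(k_1 L₀) = 0.5362,
t_c = ln(6.905 × 0.5362) / (2.03 − 0.294) = ln(3.703) / 1.736 = 1.309/1.736 = 0.7541 d.
D_c = (k_1/k_r) L₀ e^(−k_1 t_c) = (0.294/2.03) × 21.9 × e^(−0.294×0.7541) = 0.1448 × 21.9 × 0.8012 = 2.541 mg/L.
x_c = v t_c = 1.09 m/s × 0.7541 d × 86400 s/d = 71010 m ≈ 71.0 km.

t_c ≈ 0.754 d; D_c ≈ 2.54 mg/L; x_c ≈ 71.0 km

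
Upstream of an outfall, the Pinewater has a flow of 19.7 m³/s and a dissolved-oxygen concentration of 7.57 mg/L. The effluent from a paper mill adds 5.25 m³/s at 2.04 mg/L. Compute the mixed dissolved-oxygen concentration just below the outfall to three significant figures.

6.41 mg/L

Flow-weighted mixing: C = (Q_r C_r + Q_w C_w)/(Q_r + Q_w)
= (19.7×7.57 + 5.25×2.04)/(19.7 + 5.25) = 159.8/24.95 = 6.406 mg/L.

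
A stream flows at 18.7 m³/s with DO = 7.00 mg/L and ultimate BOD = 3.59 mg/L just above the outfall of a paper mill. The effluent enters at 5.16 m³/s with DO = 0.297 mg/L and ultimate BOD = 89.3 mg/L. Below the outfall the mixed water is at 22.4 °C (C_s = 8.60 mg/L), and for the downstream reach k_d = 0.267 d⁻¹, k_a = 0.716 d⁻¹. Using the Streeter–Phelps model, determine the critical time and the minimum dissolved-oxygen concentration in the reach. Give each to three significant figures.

t_c ≈ 1.61 d; minimum DO ≈ 3.23 mg/L

Mixed DO = (18.7×7.00 + 5.16×0.297)/(18.7+5.16) = 132.4/23.86 = 5.550 mg/L.
Mixed L₀ = (18.7×3.59 + 5.16×89.3)/(23.86) = 527.9/23.86 = 22.13 mg/L.
Initial deficit D₀ = C_s − DO₀ = 8.60 − 5.550 = 3.050 mg/L.
t_c = (1/0.4490) ln[(0.716/0.267)(1 − 3.050×0.4490/(0.267×22.13))] = 2.227 × ln(2.060) = 1.610 d.
D_c = (0.267/0.716) × 22.13 × e^(−0.267×1.610) = 0.3729 × 22.13 × 0.6506 = 5.368 mg/L.
Minimum DO = 8.60 − 5.368 = 3.232 mg/L.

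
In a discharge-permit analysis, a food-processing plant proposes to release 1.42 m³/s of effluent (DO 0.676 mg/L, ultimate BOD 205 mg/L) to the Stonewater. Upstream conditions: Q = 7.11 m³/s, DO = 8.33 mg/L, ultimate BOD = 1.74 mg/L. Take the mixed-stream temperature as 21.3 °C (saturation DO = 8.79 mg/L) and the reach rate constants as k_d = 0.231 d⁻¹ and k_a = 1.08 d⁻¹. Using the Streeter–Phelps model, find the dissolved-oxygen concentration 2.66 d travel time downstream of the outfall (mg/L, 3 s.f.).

DO ≈ 4.00 mg/L

Mixed DO = (7.11×8.33 + 1.42×0.676)/(7.11+1.42) = 60.19/8.530 = 7.056 mg/L.
Mixed L₀ = (7.11×1.74 + 1.42×205)/(8.530) = 303.5/8.530 = 35.58 mg/L.
Initial deficit D₀ = C_s − DO₀ = 8.79 − 7.056 = 1.734 mg/L.
D(2.66) = [0.231×35.58/(1.08−0.231)](e^(−0.231×2.66) − e^(−1.08×2.66)) + 1.734 e^(−1.08×2.66)
= 9.680 × (0.5409 − 0.05654) + 1.734 × 0.05654 = 4.787 mg/L.
DO = 8.79 − 4.787 = 4.003 mg/L.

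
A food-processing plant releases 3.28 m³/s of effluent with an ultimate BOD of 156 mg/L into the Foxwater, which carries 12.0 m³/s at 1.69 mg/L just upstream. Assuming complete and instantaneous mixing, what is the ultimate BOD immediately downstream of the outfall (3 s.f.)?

Flow-weighted mixing: C = (Q_r C_r + Q_w C_w)/(Q_r + Q_w)
= (12.0×1.69 + 3.28×156)/(12.0 + 3.28) = 532.0/15.28 = 34.81 mg/L.

34.8 mg/L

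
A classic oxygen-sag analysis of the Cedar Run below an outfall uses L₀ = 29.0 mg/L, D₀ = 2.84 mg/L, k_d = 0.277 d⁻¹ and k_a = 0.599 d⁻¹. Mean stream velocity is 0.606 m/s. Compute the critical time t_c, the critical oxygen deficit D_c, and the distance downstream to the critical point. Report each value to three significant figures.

t_c = [1/(k_a−k_d)] ln[(k_a/k_d)(1 − D₀(k_a−k_d)/(k_d L₀))]
= [1/(0.599−0.277)] ln[(0.599/0.277)(1 − 2.84×0.3220/(0.277×29.0))]
= (1/0.3220) ln[2.162 × 0.8862] = 3.106 × ln(1.916) = 3.106 × 0.6504 = 2.020 d.
D_c = (k_d/k_a) L₀ e^(−k_d t_c) = (0.277/0.599) × 29.0 × e^(−0.277×2.020) = 0.4624 × 29.0 × 0.5715 = 7.664 mg/L.
x_c = v t_c = 0.606 m/s × 2.020 d × 86400 s/d = 105800 m ≈ 106 km.

t_c ≈ 2.02 d; D_c ≈ 7.66 mg/L; x_c ≈ 106 km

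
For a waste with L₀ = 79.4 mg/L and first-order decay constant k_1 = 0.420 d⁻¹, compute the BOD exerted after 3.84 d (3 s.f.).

y_t = L₀(1 − e^(−k_1 t)) = 79.4 × (1 − e^(−0.420×3.84))
= 79.4 × (1 − 0.1993) = 79.4 × 0.8007 = 63.57 mg/L.

y ≈ 63.6 mg/L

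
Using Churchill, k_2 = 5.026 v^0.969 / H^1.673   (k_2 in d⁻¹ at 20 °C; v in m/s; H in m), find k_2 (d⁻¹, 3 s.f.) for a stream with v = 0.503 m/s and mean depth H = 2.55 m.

k_2 ≈ 0.539 d⁻¹

k_2 = 5.026 × 0.503^0.969 / 2.55^1.673 = 5.026 × 0.5138 / 4.788 = 0.5394 d⁻¹.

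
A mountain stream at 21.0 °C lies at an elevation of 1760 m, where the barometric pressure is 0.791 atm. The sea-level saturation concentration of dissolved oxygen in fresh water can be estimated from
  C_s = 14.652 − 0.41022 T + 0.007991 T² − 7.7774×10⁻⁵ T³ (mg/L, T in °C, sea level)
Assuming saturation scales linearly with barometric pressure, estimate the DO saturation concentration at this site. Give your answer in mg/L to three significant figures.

At sea level: C_s = 14.652 − 0.41022×21.0 + 0.007991×21.0² − 7.7774×10⁻⁵×21.0³ = 8.841 mg/L.
Pressure correction: C_s' = 8.841 × 0.791 = 6.993 mg/L.

C_s ≈ 6.99 mg/L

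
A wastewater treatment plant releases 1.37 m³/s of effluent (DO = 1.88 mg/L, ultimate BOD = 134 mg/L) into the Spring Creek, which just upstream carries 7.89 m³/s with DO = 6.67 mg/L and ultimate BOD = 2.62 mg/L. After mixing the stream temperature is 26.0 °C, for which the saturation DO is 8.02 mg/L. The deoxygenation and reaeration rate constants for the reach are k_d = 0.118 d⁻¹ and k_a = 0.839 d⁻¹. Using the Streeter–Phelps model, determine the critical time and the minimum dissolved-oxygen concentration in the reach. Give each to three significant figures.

t_c ≈ 1.55 d; minimum DO ≈ 5.44 mg/L

Mixed DO = (7.89×6.67 + 1.37×1.88)/(7.89+1.37) = 55.20/9.260 = 5.961 mg/L.
Mixed L₀ = (7.89×2.62 + 1.37×134)/(9.260) = 204.3/9.260 = 22.06 mg/L.
Initial deficit D₀ = C_s − DO₀ = 8.02 − 5.961 = 2.059 mg/L.
t_c = (1/0.7210) ln[(0.839/0.118)(1 − 2.059×0.7210/(0.118×22.06))] = 1.387 × ln(3.055) = 1.549 d.
D_c = (0.118/0.839) × 22.06 × e^(−0.118×1.549) = 0.1406 × 22.06 × 0.8329 = 2.584 mg/L.
Minimum DO = 8.02 − 2.584 = 5.436 mg/L.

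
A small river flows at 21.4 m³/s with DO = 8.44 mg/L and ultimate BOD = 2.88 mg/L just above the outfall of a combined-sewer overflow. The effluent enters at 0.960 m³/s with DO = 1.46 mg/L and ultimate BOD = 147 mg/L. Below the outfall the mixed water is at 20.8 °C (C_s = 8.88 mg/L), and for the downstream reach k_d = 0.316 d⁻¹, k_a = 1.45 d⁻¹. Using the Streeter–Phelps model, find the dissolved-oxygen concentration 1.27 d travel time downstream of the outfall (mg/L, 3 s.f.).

DO ≈ 7.47 mg/L

Mixed DO = (21.4×8.44 + 0.960×1.46)/(21.4+0.960) = 182.0/22.36 = 8.140 mg/L.
Mixed L₀ = (21.4×2.88 + 0.960×147)/(22.36) = 202.8/22.36 = 9.068 mg/L.
Initial deficit D₀ = C_s − DO₀ = 8.88 − 8.140 = 0.7397 mg/L.
D(1.27) = [0.316×9.068/(1.45−0.316)](e^(−0.316×1.27) − e^(−1.45×1.27)) + 0.7397 e^(−1.45×1.27)
= 2.527 × (0.6694 − 0.1586) + 0.7397 × 0.1586 = 1.408 mg/L.
DO = 8.88 − 1.408 = 7.472 mg/L.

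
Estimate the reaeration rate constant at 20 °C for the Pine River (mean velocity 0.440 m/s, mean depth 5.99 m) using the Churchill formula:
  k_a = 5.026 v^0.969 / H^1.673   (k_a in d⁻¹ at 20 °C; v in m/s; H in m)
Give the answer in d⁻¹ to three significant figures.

k_a ≈ 0.114 d⁻¹

k_a = 5.026 × 0.440^0.969 / 5.99^1.673 = 5.026 × 0.4513 / 19.98 = 0.1135 d⁻¹.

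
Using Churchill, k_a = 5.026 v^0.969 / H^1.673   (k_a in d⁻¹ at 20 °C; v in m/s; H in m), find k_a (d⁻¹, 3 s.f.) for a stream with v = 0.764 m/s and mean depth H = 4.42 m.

k_a ≈ 0.322 d⁻¹

k_a = 5.026 × 0.764^0.969 / 4.42^1.673 = 5.026 × 0.7704 / 12.02 = 0.3222 d⁻¹.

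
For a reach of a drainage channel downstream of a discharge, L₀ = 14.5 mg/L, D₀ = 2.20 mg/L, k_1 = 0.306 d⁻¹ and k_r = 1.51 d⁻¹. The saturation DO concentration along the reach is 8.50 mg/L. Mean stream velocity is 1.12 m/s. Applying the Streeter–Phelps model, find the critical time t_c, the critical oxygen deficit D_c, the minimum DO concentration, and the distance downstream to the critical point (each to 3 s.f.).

With k_r/k_1 = 4.935 and 1 − D₀(k_r−k_1)/(k_1 L₀) = 0.4030,
t_c = ln(4.935 × 0.4030) / (1.51 − 0.306) = ln(1.989) / 1.204 = 0.6875/1.204 = 0.5710 d.
L(t_c) = L₀ e^(−k_1 t_c) = 14.5 × 0.8397 = 12.18 mg/L, and at the critical point k_r D_c = k_1 L, so D_c = (0.306/1.51) × 12.18 = 2.467 mg/L.
Minimum DO = C_s − D_c = 8.50 − 2.467 = 6.033 mg/L.
x_c = v t_c = 1.12 m/s × 0.5710 d × 86400 s/d = 55260 m ≈ 55.3 km.

t_c ≈ 0.571 d; D_c ≈ 2.47 mg/L; min DO ≈ 6.03 mg/L; x_c ≈ 55.3 km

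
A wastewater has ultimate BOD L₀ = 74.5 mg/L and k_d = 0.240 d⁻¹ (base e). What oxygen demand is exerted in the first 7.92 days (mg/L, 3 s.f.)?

y_t = L₀(1 − e^(−k_d t)) = 74.5 × (1 − e^(−0.240×7.92))
= 74.5 × (1 − 0.1494) = 74.5 × 0.8506 = 63.37 mg/L.

y ≈ 63.4 mg/L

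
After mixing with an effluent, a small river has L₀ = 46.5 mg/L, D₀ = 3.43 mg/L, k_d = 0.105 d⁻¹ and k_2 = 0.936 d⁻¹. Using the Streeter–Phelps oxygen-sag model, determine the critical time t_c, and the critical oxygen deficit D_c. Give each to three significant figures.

t_c ≈ 1.58 d; D_c ≈ 4.42 mg/L

With k_2/k_d = 8.914 and 1 − D₀(k_2−k_d)/(k_d L₀) = 0.4162,
t_c = ln(8.914 × 0.4162) / (0.936 − 0.105) = ln(3.710) / 0.8310 = 1.311/0.8310 = 1.578 d.
D_c = (k_d/k_2) L₀ e^(−k_d t_c) = (0.105/0.936) × 46.5 × e^(−0.105×1.578) = 0.1122 × 46.5 × 0.8473 = 4.420 mg/L.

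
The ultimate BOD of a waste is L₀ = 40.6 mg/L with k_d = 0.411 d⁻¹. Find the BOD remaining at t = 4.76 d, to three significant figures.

L_t = L₀ e^(−k_d t) = 40.6 × e^(−0.411×4.76) = 40.6 × 0.1414 = 5.740 mg/L.

L ≈ 5.74 mg/L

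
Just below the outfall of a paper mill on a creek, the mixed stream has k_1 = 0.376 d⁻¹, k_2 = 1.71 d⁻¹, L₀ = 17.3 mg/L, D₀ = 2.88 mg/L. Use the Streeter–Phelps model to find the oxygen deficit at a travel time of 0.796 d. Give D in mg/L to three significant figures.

D ≈ 3.10 mg/L

k_1 L₀/(k_2−k_1) = 0.376×17.3/(1.71−0.376) = 6.505/1.334 = 4.876 mg/L.
e^(−k_1 t) = e^(−0.376×0.7960) = 0.7413; e^(−k_2 t) = e^(−1.71×0.7960) = 0.2564.
D = 4.876 × (0.7413 − 0.2564) + 2.88 × 0.2564 = 2.365 + 0.7383 = 3.103 mg/L.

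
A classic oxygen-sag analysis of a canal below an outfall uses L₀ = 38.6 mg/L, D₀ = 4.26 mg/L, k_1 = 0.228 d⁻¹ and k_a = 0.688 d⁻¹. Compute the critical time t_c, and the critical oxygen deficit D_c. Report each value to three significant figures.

t_c ≈ 1.85 d; D_c ≈ 8.38 mg/L

With k_a/k_1 = 3.018 and 1 − D₀(k_a−k_1)/(k_1 L₀) = 0.7773,
t_c = ln(3.018 × 0.7773) / (0.688 − 0.228) = ln(2.346) / 0.4600 = 0.8526/0.4600 = 1.853 d.
L(t_c) = L₀ e^(−k_1 t_c) = 38.6 × 0.6554 = 25.30 mg/L, and at the critical point k_a D_c = k_1 L, so D_c = (0.228/0.688) × 25.30 = 8.383 mg/L.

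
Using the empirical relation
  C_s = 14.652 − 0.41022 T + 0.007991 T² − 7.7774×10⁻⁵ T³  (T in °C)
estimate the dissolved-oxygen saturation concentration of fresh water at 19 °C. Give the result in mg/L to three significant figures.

C_s = 14.652 − 0.41022×19 + 0.007991×19² − 7.7774×10⁻⁵×19³ = 9.209 mg/L.

C_s ≈ 9.21 mg/L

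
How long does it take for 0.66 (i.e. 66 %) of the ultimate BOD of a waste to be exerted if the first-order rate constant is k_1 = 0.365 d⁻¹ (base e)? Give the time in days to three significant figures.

t ≈ 2.96 d

y/L₀ = 1 − e^(−k_1 t) = 0.66 ⇒ e^(−k_1 t) = 0.340
t = −ln(0.340) / 0.365 = 1.079 / 0.365 = 2.956 d.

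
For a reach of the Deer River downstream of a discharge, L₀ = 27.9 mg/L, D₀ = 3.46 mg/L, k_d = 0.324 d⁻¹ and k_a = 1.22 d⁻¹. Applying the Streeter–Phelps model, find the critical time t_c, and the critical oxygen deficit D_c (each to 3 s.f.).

t_c ≈ 1.01 d; D_c ≈ 5.34 mg/L

t_c = [1/(k_a−k_d)] ln[(k_a/k_d)(1 − D₀(k_a−k_d)/(k_d L₀))]
= [1/(1.22−0.324)] ln[(1.22/0.324)(1 − 3.46×0.8960/(0.324×27.9))]
= (1/0.8960) ln[3.765 × 0.6570] = 1.116 × ln(2.474) = 1.116 × 0.9059 = 1.011 d.
L(t_c) = L₀ e^(−k_d t_c) = 27.9 × 0.7207 = 20.11 mg/L, and at the critical point k_a D_c = k_d L, so D_c = (0.324/1.22) × 20.11 = 5.340 mg/L.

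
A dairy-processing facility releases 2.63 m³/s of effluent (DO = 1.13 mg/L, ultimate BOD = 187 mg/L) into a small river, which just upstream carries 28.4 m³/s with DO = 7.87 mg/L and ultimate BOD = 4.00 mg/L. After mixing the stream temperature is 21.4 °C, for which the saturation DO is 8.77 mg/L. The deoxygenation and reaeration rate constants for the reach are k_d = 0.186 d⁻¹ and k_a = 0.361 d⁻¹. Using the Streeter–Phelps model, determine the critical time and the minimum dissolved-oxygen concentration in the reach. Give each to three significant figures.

Mixed DO = (28.4×7.87 + 2.63×1.13)/(28.4+2.63) = 226.5/31.03 = 7.299 mg/L.
Mixed L₀ = (28.4×4.00 + 2.63×187)/(31.03) = 605.4/31.03 = 19.51 mg/L.
Initial deficit D₀ = C_s − DO₀ = 8.77 − 7.299 = 1.471 mg/L.
t_c = (1/0.1750) ln[(0.361/0.186)(1 − 1.471×0.1750/(0.186×19.51))] = 5.714 × ln(1.803) = 3.369 d.
D_c = (0.186/0.361) × 19.51 × e^(−0.186×3.369) = 0.5152 × 19.51 × 0.5344 = 5.372 mg/L.
Minimum DO = 8.77 − 5.372 = 3.398 mg/L.

t_c ≈ 3.37 d; minimum DO ≈ 3.40 mg/L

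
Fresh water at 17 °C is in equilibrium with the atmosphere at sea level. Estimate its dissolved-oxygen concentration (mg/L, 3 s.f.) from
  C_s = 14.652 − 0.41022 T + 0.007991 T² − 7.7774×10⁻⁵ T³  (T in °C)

C_s ≈ 9.61 mg/L

C_s = 14.652 − 0.41022×17 + 0.007991×17² − 7.7774×10⁻⁵×17³ = 9.606 mg/L.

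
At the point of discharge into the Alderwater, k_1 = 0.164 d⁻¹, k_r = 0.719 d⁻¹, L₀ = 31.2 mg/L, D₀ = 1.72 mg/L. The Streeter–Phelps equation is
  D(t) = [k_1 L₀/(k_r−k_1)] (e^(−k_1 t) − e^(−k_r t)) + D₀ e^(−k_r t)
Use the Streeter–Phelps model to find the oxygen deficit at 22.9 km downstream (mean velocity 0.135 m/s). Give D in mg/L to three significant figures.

Travel time t = x/v = 22.9 km / (0.135 m/s) = 22900 m / 0.135 m/s = 169600 s = 1.963 d.
k_1 L₀/(k_r−k_1) = 0.164×31.2/(0.719−0.164) = 5.117/0.5550 = 9.219 mg/L.
e^(−k_1 t) = e^(−0.164×1.963) = 0.7247; e^(−k_r t) = e^(−0.719×1.963) = 0.2437.
D = 9.219 × (0.7247 − 0.2437) + 1.72 × 0.2437 = 4.434 + 0.4192 = 4.853 mg/L.

D ≈ 4.85 mg/L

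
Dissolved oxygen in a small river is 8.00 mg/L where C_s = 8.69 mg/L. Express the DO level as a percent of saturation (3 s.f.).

92.1 % saturation

% saturation = C/C_s × 100 = 8.00/8.69 × 100 = 92.1 %.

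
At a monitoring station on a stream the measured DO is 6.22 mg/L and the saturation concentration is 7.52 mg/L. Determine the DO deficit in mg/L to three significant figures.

D = C_s − C = 7.52 − 6.22 = 1.30 mg/L.

D ≈ 1.30 mg/L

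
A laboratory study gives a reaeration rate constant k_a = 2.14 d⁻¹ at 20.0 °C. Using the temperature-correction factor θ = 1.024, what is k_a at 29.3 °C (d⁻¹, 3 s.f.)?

k_a(T₂) = k_a(T₁) · θ^(T₂−T₁) = 2.14 × 1.024^(29.3−20.0)
= 2.14 × 1.024^9.30 = 2.14 × 1.247 = 2.668 d⁻¹.

k_a ≈ 2.67 d⁻¹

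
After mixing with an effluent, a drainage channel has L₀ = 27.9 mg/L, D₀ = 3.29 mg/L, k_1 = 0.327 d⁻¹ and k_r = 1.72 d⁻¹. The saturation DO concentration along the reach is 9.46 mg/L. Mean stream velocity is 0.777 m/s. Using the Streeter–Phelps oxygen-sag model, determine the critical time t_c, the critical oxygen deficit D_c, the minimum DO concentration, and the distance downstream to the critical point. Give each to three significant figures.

t_c = [1/(k_r−k_1)] ln[(k_r/k_1)(1 − D₀(k_r−k_1)/(k_1 L₀))]
= [1/(1.72−0.327)] ln[(1.72/0.327)(1 − 3.29×1.393/(0.327×27.9))]
= (1/1.393) ln[5.260 × 0.4977] = 0.7179 × ln(2.618) = 0.7179 × 0.9623 = 0.6908 d.
D_c = (k_1/k_r) L₀ e^(−k_1 t_c) = (0.327/1.72) × 27.9 × e^(−0.327×0.6908) = 0.1901 × 27.9 × 0.7978 = 4.232 mg/L.
Minimum DO = C_s − D_c = 9.46 − 4.232 = 5.228 mg/L.
x_c = v t_c = 0.777 m/s × 0.6908 d × 86400 s/d = 46380 m ≈ 46.4 km.

t_c ≈ 0.691 d; D_c ≈ 4.23 mg/L; min DO ≈ 5.23 mg/L; x_c ≈ 46.4 km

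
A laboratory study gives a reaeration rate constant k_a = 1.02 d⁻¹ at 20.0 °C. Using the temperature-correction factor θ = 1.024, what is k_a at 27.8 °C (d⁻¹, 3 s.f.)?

k_a ≈ 1.23 d⁻¹

k_a(T₂) = k_a(T₁) · θ^(T₂−T₁) = 1.02 × 1.024^(27.8−20.0)
= 1.02 × 1.024^7.80 = 1.02 × 1.203 = 1.227 d⁻¹.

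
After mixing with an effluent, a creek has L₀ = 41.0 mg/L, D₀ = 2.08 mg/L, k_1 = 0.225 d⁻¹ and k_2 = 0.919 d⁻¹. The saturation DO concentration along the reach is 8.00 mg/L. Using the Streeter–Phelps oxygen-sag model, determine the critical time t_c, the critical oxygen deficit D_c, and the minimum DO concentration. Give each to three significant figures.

t_c ≈ 1.78 d; D_c ≈ 6.72 mg/L; min DO ≈ 1.28 mg/L

t_c = [1/(k_2−k_1)] ln[(k_2/k_1)(1 − D₀(k_2−k_1)/(k_1 L₀))]
= [1/(0.919−0.225)] ln[(0.919/0.225)(1 − 2.08×0.6940/(0.225×41.0))]
= (1/0.6940) ln[4.084 × 0.8435] = 1.441 × ln(3.445) = 1.441 × 1.237 = 1.782 d.
D_c = (k_1/k_2) L₀ e^(−k_1 t_c) = (0.225/0.919) × 41.0 × e^(−0.225×1.782) = 0.2448 × 41.0 × 0.6696 = 6.722 mg/L.
Minimum DO = C_s − D_c = 8.00 − 6.722 = 1.278 mg/L.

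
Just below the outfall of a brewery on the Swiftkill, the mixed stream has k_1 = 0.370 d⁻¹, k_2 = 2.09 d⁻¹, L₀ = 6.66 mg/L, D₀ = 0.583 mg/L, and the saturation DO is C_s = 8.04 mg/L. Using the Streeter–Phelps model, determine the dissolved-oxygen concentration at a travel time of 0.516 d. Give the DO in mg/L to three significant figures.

k_1 L₀/(k_2−k_1) = 0.370×6.66/(2.09−0.370) = 2.464/1.720 = 1.433 mg/L.
e^(−k_1 t) = e^(−0.370×0.5160) = 0.8262; e^(−k_2 t) = e^(−2.09×0.5160) = 0.3401.
D = 1.433 × (0.8262 − 0.3401) + 0.583 × 0.3401 = 0.6964 + 0.1983 = 0.8947 mg/L.
DO = C_s − D = 8.04 − 0.8947 = 7.145 mg/L.

DO ≈ 7.15 mg/L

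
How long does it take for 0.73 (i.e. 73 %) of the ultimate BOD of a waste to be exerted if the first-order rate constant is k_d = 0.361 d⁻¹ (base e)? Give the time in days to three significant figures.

y/L₀ = 1 − e^(−k_d t) = 0.73 ⇒ e^(−k_d t) = 0.270
t = −ln(0.270) / 0.361 = 1.309 / 0.361 = 3.627 d.

t ≈ 3.63 d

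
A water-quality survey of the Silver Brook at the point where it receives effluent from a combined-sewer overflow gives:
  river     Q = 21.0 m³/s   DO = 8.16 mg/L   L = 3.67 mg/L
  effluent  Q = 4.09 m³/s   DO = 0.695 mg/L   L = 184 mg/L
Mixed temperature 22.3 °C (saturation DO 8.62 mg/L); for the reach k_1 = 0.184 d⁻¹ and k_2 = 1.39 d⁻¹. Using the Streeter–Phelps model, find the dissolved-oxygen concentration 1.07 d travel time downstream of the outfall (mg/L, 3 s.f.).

Mixed DO = (21.0×8.16 + 4.09×0.695)/(21.0+4.09) = 174.2/25.09 = 6.943 mg/L.
Mixed L₀ = (21.0×3.67 + 4.09×184)/(25.09) = 829.6/25.09 = 33.07 mg/L.
Initial deficit D₀ = C_s − DO₀ = 8.62 − 6.943 = 1.677 mg/L.
D(1.07) = [0.184×33.07/(1.39−0.184)](e^(−0.184×1.07) − e^(−1.39×1.07)) + 1.677 e^(−1.39×1.07)
= 5.045 × (0.8213 − 0.2260) + 1.677 × 0.2260 = 3.382 mg/L.
DO = 8.62 − 3.382 = 5.238 mg/L.

DO ≈ 5.24 mg/L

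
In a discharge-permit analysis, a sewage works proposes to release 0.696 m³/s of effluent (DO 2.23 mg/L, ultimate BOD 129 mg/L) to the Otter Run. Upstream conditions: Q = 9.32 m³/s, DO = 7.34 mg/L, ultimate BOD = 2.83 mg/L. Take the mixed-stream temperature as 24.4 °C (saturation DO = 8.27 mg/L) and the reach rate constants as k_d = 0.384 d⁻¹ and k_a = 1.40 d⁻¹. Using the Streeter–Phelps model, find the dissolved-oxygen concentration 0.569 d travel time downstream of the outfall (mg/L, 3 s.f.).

Mixed DO = (9.32×7.34 + 0.696×2.23)/(9.32+0.696) = 69.96/10.02 = 6.985 mg/L.
Mixed L₀ = (9.32×2.83 + 0.696×129)/(10.02) = 116.2/10.02 = 11.60 mg/L.
Initial deficit D₀ = C_s − DO₀ = 8.27 − 6.985 = 1.285 mg/L.
D(0.569) = [0.384×11.60/(1.40−0.384)](e^(−0.384×0.569) − e^(−1.40×0.569)) + 1.285 e^(−1.40×0.569)
= 4.383 × (0.8037 − 0.4509) + 1.285 × 0.4509 = 2.126 mg/L.
DO = 8.27 − 2.126 = 6.144 mg/L.

DO ≈ 6.14 mg/L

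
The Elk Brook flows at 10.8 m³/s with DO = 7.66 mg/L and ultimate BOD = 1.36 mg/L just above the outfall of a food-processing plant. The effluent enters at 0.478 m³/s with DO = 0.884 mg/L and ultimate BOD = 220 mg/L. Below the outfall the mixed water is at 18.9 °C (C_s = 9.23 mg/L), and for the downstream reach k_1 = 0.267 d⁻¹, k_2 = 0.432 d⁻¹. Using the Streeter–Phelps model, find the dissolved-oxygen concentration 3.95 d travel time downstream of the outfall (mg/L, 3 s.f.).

Mixed DO = (10.8×7.66 + 0.478×0.884)/(10.8+0.478) = 83.15/11.28 = 7.373 mg/L.
Mixed L₀ = (10.8×1.36 + 0.478×220)/(11.28) = 119.8/11.28 = 10.63 mg/L.
Initial deficit D₀ = C_s − DO₀ = 9.23 − 7.373 = 1.857 mg/L.
D(3.95) = [0.267×10.63/(0.432−0.267)](e^(−0.267×3.95) − e^(−0.432×3.95)) + 1.857 e^(−0.432×3.95)
= 17.20 × (0.3483 − 0.1815) + 1.857 × 0.1815 = 3.205 mg/L.
DO = 9.23 − 3.205 = 6.025 mg/L.

DO ≈ 6.02 mg/L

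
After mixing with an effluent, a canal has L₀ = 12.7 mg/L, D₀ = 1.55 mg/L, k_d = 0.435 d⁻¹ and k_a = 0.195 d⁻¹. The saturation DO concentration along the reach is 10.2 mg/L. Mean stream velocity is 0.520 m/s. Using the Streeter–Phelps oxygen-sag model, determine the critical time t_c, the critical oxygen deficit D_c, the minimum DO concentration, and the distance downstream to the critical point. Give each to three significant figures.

At the critical point dD/dt = 0, so k_d L₀ e^(−k_d t) = k_a D. Substituting D(t) from the Streeter–Phelps equation and solving for t gives
t_c = ln[(k_a/k_d)(1 − D₀(k_a−k_d)/(k_d L₀))] / (k_a−k_d).
Here k_a−k_d = -0.2400 d⁻¹ and 1 − D₀(k_a−k_d)/(k_d L₀) = 1 − 1.55×-0.2400/(0.435×12.7) = 1.067, so
t_c = ln(0.4483 × 1.067) / -0.2400 = -0.7372 / -0.2400 = 3.072 d.
L(t_c) = L₀ e^(−k_d t_c) = 12.7 × 0.2629 = 3.338 mg/L, and at the critical point k_a D_c = k_d L, so D_c = (0.435/0.195) × 3.338 = 7.447 mg/L.
Minimum DO = C_s − D_c = 10.2 − 7.447 = 2.753 mg/L.
x_c = v t_c = 0.520 m/s × 3.072 d × 86400 s/d = 138000 m ≈ 138 km.

t_c ≈ 3.07 d; D_c ≈ 7.45 mg/L; min DO ≈ 2.75 mg/L; x_c ≈ 138 km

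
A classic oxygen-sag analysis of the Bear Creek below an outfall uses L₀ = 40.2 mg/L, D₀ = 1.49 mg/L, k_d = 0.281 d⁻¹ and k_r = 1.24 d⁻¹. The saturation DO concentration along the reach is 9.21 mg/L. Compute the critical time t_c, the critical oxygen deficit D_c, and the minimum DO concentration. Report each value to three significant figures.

t_c ≈ 1.41 d; D_c ≈ 6.13 mg/L; min DO ≈ 3.08 mg/L

t_c = [1/(k_r−k_d)] ln[(k_r/k_d)(1 − D₀(k_r−k_d)/(k_d L₀))]
= [1/(1.24−0.281)] ln[(1.24/0.281)(1 − 1.49×0.9590/(0.281×40.2))]
= (1/0.9590) ln[4.413 × 0.8735] = 1.043 × ln(3.855) = 1.043 × 1.349 = 1.407 d.
L(t_c) = L₀ e^(−k_d t_c) = 40.2 × 0.6734 = 27.07 mg/L, and at the critical point k_r D_c = k_d L, so D_c = (0.281/1.24) × 27.07 = 6.135 mg/L.
Minimum DO = C_s − D_c = 9.21 − 6.135 = 3.075 mg/L.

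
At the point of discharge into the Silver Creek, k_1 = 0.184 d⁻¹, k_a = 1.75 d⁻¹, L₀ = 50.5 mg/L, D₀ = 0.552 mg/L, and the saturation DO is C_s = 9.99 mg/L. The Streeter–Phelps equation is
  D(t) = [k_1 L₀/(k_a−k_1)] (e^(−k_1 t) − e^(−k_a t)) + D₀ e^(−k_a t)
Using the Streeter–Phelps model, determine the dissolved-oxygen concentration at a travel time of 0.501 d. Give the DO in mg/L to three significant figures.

k_1 L₀/(k_a−k_1) = 0.184×50.5/(1.75−0.184) = 9.292/1.566 = 5.934 mg/L.
e^(−k_1 t) = e^(−0.184×0.5010) = 0.9119; e^(−k_a t) = e^(−1.75×0.5010) = 0.4161.
D = 5.934 × (0.9119 − 0.4161) + 0.552 × 0.4161 = 2.942 + 0.2297 = 3.172 mg/L.
DO = C_s − D = 9.99 − 3.172 = 6.818 mg/L.

DO ≈ 6.82 mg/L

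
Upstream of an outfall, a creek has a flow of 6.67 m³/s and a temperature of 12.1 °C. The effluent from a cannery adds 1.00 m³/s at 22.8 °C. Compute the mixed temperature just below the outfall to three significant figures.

Flow-weighted mixing: C = (Q_r C_r + Q_w C_w)/(Q_r + Q_w)
= (6.67×12.1 + 1.00×22.8)/(6.67 + 1.00) = 103.5/7.670 = 13.50 °C.

13.5 °C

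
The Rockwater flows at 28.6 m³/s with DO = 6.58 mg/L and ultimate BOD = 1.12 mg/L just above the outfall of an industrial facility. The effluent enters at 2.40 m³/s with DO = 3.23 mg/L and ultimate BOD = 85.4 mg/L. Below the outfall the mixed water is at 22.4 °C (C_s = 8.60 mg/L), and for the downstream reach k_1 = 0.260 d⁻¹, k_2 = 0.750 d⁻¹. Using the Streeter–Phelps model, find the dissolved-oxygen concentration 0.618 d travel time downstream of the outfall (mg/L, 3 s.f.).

DO ≈ 6.26 mg/L

Mixed DO = (28.6×6.58 + 2.40×3.23)/(28.6+2.40) = 195.9/31.00 = 6.321 mg/L.
Mixed L₀ = (28.6×1.12 + 2.40×85.4)/(31.00) = 237.0/31.00 = 7.645 mg/L.
Initial deficit D₀ = C_s − DO₀ = 8.60 − 6.321 = 2.279 mg/L.
D(0.618) = [0.260×7.645/(0.750−0.260)](e^(−0.260×0.618) − e^(−0.750×0.618)) + 2.279 e^(−0.750×0.618)
= 4.056 × (0.8516 − 0.6291) + 2.279 × 0.6291 = 2.336 mg/L.
DO = 8.60 − 2.336 = 6.264 mg/L.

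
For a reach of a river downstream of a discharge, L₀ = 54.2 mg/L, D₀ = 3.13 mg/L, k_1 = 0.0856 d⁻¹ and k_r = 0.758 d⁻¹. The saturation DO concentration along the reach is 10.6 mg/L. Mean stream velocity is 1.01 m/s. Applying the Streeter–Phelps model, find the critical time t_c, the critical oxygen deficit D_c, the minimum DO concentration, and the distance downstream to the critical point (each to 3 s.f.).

With k_r/k_1 = 8.855 and 1 − D₀(k_r−k_1)/(k_1 L₀) = 0.5464,
t_c = ln(8.855 × 0.5464) / (0.758 − 0.0856) = ln(4.838) / 0.6724 = 1.577/0.6724 = 2.345 d.
D_c = (k_1/k_r) L₀ e^(−k_1 t_c) = (0.0856/0.758) × 54.2 × e^(−0.0856×2.345) = 0.1129 × 54.2 × 0.8182 = 5.008 mg/L.
Minimum DO = C_s − D_c = 10.6 − 5.008 = 5.592 mg/L.
x_c = v t_c = 1.01 m/s × 2.345 d × 86400 s/d = 204600 m ≈ 205 km.

t_c ≈ 2.34 d; D_c ≈ 5.01 mg/L; min DO ≈ 5.59 mg/L; x_c ≈ 205 km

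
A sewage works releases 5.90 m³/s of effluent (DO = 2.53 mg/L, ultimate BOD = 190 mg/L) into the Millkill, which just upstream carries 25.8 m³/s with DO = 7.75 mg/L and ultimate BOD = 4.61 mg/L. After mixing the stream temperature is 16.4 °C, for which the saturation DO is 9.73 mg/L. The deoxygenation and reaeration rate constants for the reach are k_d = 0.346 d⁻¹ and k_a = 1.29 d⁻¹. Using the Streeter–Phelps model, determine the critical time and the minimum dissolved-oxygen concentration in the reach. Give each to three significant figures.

t_c ≈ 1.15 d; minimum DO ≈ 2.68 mg/L

Mixed DO = (25.8×7.75 + 5.90×2.53)/(25.8+5.90) = 214.9/31.70 = 6.778 mg/L.
Mixed L₀ = (25.8×4.61 + 5.90×190)/(31.70) = 1240/31.70 = 39.11 mg/L.
Initial deficit D₀ = C_s − DO₀ = 9.73 − 6.778 = 2.952 mg/L.
t_c = (1/0.9440) ln[(1.29/0.346)(1 − 2.952×0.9440/(0.346×39.11))] = 1.059 × ln(2.961) = 1.150 d.
D_c = (0.346/1.29) × 39.11 × e^(−0.346×1.150) = 0.2682 × 39.11 × 0.6718 = 7.048 mg/L.
Minimum DO = 9.73 − 7.048 = 2.682 mg/L.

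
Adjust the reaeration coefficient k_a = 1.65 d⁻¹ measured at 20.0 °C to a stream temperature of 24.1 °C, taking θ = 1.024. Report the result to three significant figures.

k_a ≈ 1.82 d⁻¹

k_a(T₂) = k_a(T₁) · θ^(T₂−T₁) = 1.65 × 1.024^(24.1−20.0)
= 1.65 × 1.024^4.10 = 1.65 × 1.102 = 1.819 d⁻¹.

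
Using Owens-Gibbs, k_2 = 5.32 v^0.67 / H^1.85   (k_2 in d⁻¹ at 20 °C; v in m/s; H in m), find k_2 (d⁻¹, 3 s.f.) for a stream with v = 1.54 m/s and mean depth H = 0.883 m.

k_2 ≈ 8.94 d⁻¹

k_2 = 5.32 × 1.54^0.67 / 0.883^1.85 = 5.32 × 1.335 / 0.7944 = 8.944 d⁻¹.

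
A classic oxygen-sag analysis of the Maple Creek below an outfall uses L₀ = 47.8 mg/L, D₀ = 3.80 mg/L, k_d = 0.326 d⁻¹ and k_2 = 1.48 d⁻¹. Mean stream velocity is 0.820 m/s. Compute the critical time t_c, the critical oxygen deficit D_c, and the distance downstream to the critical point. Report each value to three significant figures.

t_c ≈ 1.02 d; D_c ≈ 7.54 mg/L; x_c ≈ 72.6 km

t_c = [1/(k_2−k_d)] ln[(k_2/k_d)(1 − D₀(k_2−k_d)/(k_d L₀))]
= [1/(1.48−0.326)] ln[(1.48/0.326)(1 − 3.80×1.154/(0.326×47.8))]
= (1/1.154) ln[4.540 × 0.7186] = 0.8666 × ln(3.262) = 0.8666 × 1.182 = 1.025 d.
L(t_c) = L₀ e^(−k_d t_c) = 47.8 × 0.7160 = 34.23 mg/L, and at the critical point k_2 D_c = k_d L, so D_c = (0.326/1.48) × 34.23 = 7.539 mg/L.
x_c = v t_c = 0.820 m/s × 1.025 d × 86400 s/d = 72590 m ≈ 72.6 km.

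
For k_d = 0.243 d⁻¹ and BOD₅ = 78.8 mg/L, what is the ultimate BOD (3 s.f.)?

BOD₅ = L₀(1 − e^(−5k_d)) ⇒ L₀ = BOD₅ / (1 − e^(−5×0.243))
= 78.8 / (1 − 0.2967) = 78.8 / 0.7033 = 112.0 mg/L.

L₀ ≈ 112 mg/L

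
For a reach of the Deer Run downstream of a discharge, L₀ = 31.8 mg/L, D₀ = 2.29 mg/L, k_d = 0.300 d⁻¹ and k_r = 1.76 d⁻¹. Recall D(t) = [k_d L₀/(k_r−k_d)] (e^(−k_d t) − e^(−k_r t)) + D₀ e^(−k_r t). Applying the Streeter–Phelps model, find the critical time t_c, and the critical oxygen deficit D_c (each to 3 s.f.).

With k_r/k_d = 5.867 and 1 − D₀(k_r−k_d)/(k_d L₀) = 0.6495,
t_c = ln(5.867 × 0.6495) / (1.76 − 0.300) = ln(3.811) / 1.460 = 1.338/1.460 = 0.9163 d.
D_c = (k_d/k_r) L₀ e^(−k_d t_c) = (0.300/1.76) × 31.8 × e^(−0.300×0.9163) = 0.1705 × 31.8 × 0.7597 = 4.118 mg/L.

t_c ≈ 0.916 d; D_c ≈ 4.12 mg/L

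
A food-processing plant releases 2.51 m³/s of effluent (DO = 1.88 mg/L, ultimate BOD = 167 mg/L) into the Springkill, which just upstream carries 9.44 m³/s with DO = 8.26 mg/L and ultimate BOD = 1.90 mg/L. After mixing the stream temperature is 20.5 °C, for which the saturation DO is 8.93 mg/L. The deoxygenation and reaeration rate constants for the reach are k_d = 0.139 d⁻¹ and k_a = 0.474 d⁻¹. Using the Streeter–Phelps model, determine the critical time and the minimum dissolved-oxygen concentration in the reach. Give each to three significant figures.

t_c ≈ 3.24 d; minimum DO ≈ 2.09 mg/L

Mixed DO = (9.44×8.26 + 2.51×1.88)/(9.44+2.51) = 82.69/11.95 = 6.920 mg/L.
Mixed L₀ = (9.44×1.90 + 2.51×167)/(11.95) = 437.1/11.95 = 36.58 mg/L.
Initial deficit D₀ = C_s − DO₀ = 8.93 − 6.920 = 2.010 mg/L.
t_c = (1/0.3350) ln[(0.474/0.139)(1 − 2.010×0.3350/(0.139×36.58))] = 2.985 × ln(2.958) = 3.238 d.
D_c = (0.139/0.474) × 36.58 × e^(−0.139×3.238) = 0.2932 × 36.58 × 0.6376 = 6.839 mg/L.
Minimum DO = 8.93 − 6.839 = 2.091 mg/L.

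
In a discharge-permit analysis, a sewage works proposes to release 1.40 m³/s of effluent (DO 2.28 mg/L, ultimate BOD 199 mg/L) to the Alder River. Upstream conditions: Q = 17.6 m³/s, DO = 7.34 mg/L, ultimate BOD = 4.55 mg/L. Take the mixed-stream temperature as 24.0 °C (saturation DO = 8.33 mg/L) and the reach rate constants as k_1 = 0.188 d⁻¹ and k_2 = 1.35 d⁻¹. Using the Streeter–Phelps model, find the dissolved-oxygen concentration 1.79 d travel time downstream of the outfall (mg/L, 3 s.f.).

Mixed DO = (17.6×7.34 + 1.40×2.28)/(17.6+1.40) = 132.4/19.00 = 6.967 mg/L.
Mixed L₀ = (17.6×4.55 + 1.40×199)/(19.00) = 358.7/19.00 = 18.88 mg/L.
Initial deficit D₀ = C_s − DO₀ = 8.33 − 6.967 = 1.363 mg/L.
D(1.79) = [0.188×18.88/(1.35−0.188)](e^(−0.188×1.79) − e^(−1.35×1.79)) + 1.363 e^(−1.35×1.79)
= 3.054 × (0.7143 − 0.08923) + 1.363 × 0.08923 = 2.031 mg/L.
DO = 8.33 − 2.031 = 6.299 mg/L.

DO ≈ 6.30 mg/L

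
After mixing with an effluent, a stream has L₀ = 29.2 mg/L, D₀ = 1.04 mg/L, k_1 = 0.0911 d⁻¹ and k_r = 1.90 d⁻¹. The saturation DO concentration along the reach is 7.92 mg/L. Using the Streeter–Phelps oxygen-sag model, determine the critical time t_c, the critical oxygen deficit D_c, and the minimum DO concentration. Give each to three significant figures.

t_c = [1/(k_r−k_1)] ln[(k_r/k_1)(1 − D₀(k_r−k_1)/(k_1 L₀))]
= [1/(1.90−0.0911)] ln[(1.90/0.0911)(1 − 1.04×1.809/(0.0911×29.2))]
= (1/1.809) ln[20.86 × 0.2928] = 0.5528 × ln(6.107) = 0.5528 × 1.809 = 1.000 d.
L(t_c) = L₀ e^(−k_1 t_c) = 29.2 × 0.9129 = 26.66 mg/L, and at the critical point k_r D_c = k_1 L, so D_c = (0.0911/1.90) × 26.66 = 1.278 mg/L.
Minimum DO = C_s − D_c = 7.92 − 1.278 = 6.642 mg/L.

t_c ≈ 1.00 d; D_c ≈ 1.28 mg/L; min DO ≈ 6.64 mg/L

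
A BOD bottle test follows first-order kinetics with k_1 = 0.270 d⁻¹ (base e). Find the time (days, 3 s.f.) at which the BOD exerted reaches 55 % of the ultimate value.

y/L₀ = 1 − e^(−k_1 t) = 0.55 ⇒ e^(−k_1 t) = 0.450
t = −ln(0.450) / 0.270 = 0.7985 / 0.270 = 2.957 d.

t ≈ 2.96 d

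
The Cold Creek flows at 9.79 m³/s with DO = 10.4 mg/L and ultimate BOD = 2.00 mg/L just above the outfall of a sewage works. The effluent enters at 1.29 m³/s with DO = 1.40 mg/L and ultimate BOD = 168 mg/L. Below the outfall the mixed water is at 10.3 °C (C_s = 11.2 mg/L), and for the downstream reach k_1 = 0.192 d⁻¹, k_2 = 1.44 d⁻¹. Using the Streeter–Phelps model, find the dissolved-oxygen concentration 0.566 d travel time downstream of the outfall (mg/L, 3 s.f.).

DO ≈ 8.89 mg/L

Mixed DO = (9.79×10.4 + 1.29×1.40)/(9.79+1.29) = 103.6/11.08 = 9.352 mg/L.
Mixed L₀ = (9.79×2.00 + 1.29×168)/(11.08) = 236.3/11.08 = 21.33 mg/L.
Initial deficit D₀ = C_s − DO₀ = 11.2 − 9.352 = 1.848 mg/L.
D(0.566) = [0.192×21.33/(1.44−0.192)](e^(−0.192×0.566) − e^(−1.44×0.566)) + 1.848 e^(−1.44×0.566)
= 3.281 × (0.8970 − 0.4426) + 1.848 × 0.4426 = 2.309 mg/L.
DO = 11.2 − 2.309 = 8.891 mg/L.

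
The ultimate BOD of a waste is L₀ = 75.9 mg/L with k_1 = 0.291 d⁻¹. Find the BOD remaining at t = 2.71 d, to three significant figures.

L ≈ 34.5 mg/L

L_t = L₀ e^(−k_1 t) = 75.9 × e^(−0.291×2.71) = 75.9 × 0.4545 = 34.49 mg/L.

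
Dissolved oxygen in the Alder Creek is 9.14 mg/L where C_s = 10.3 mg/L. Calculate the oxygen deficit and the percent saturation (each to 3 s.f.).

D = C_s − C = 10.3 − 9.14 = 1.16 mg/L.
% saturation = 9.14/10.3 × 100 = 88.7 %.

D ≈ 1.16 mg/L; 88.7 % saturation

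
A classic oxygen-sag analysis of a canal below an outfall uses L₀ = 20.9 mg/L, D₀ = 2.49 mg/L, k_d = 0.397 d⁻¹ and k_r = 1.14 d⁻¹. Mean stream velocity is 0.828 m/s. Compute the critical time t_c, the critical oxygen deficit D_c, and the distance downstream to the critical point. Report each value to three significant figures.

At the critical point dD/dt = 0, so k_d L₀ e^(−k_d t) = k_r D. Substituting D(t) from the Streeter–Phelps equation and solving for t gives
t_c = ln[(k_r/k_d)(1 − D₀(k_r−k_d)/(k_d L₀))] / (k_r−k_d).
Here k_r−k_d = 0.7430 d⁻¹ and 1 − D₀(k_r−k_d)/(k_d L₀) = 1 − 2.49×0.7430/(0.397×20.9) = 0.7770, so
t_c = ln(2.872 × 0.7770) / 0.7430 = 0.8026 / 0.7430 = 1.080 d.
L(t_c) = L₀ e^(−k_d t_c) = 20.9 × 0.6513 = 13.61 mg/L, and at the critical point k_r D_c = k_d L, so D_c = (0.397/1.14) × 13.61 = 4.740 mg/L.
x_c = v t_c = 0.828 m/s × 1.080 d × 86400 s/d = 77270 m ≈ 77.3 km.

t_c ≈ 1.08 d; D_c ≈ 4.74 mg/L; x_c ≈ 77.3 km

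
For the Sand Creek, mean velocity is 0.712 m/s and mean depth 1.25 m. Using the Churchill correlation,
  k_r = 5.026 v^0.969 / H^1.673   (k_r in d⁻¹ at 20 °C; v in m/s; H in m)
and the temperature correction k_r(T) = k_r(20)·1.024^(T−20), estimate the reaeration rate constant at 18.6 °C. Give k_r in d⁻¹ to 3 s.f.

k_r ≈ 2.41 d⁻¹

k_r(20) = 5.026 × 0.712^0.969 / 1.25^1.673 = 5.026 × 0.7195 / 1.453 = 2.490 d⁻¹.
k_r(18.6) = 2.490 × 1.024^(18.6−20) = 2.490 × 0.9673 = 2.408 d⁻¹.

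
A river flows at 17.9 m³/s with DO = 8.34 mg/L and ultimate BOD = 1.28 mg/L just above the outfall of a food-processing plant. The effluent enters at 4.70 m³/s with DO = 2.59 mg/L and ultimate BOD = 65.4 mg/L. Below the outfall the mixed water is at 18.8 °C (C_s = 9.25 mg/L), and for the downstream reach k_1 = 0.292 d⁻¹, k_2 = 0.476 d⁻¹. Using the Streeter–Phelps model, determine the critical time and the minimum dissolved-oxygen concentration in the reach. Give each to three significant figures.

t_c ≈ 2.14 d; minimum DO ≈ 4.45 mg/L

Mixed DO = (17.9×8.34 + 4.70×2.59)/(17.9+4.70) = 161.5/22.60 = 7.144 mg/L.
Mixed L₀ = (17.9×1.28 + 4.70×65.4)/(22.60) = 330.3/22.60 = 14.61 mg/L.
Initial deficit D₀ = C_s − DO₀ = 9.25 − 7.144 = 2.106 mg/L.
t_c = (1/0.1840) ln[(0.476/0.292)(1 − 2.106×0.1840/(0.292×14.61))] = 5.435 × ln(1.482) = 2.138 d.
D_c = (0.292/0.476) × 14.61 × e^(−0.292×2.138) = 0.6134 × 14.61 × 0.5356 = 4.802 mg/L.
Minimum DO = 9.25 − 4.802 = 4.448 mg/L.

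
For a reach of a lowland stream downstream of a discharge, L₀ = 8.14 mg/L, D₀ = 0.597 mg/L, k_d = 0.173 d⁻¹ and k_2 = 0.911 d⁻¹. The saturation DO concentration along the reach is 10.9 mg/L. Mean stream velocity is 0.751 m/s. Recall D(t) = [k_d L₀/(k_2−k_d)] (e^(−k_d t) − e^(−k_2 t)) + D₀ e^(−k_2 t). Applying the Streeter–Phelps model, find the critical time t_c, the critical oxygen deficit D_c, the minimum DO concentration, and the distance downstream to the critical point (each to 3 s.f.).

At the critical point dD/dt = 0, so k_d L₀ e^(−k_d t) = k_2 D. Substituting D(t) from the Streeter–Phelps equation and solving for t gives
t_c = ln[(k_2/k_d)(1 − D₀(k_2−k_d)/(k_d L₀))] / (k_2−k_d).
Here k_2−k_d = 0.7380 d⁻¹ and 1 − D₀(k_2−k_d)/(k_d L₀) = 1 − 0.597×0.7380/(0.173×8.14) = 0.6871, so
t_c = ln(5.266 × 0.6871) / 0.7380 = 1.286 / 0.7380 = 1.743 d.
D_c = (k_d/k_2) L₀ e^(−k_d t_c) = (0.173/0.911) × 8.14 × e^(−0.173×1.743) = 0.1899 × 8.14 × 0.7397 = 1.143 mg/L.
Minimum DO = C_s − D_c = 10.9 − 1.143 = 9.757 mg/L.
x_c = v t_c = 0.751 m/s × 1.743 d × 86400 s/d = 113100 m ≈ 113 km.

t_c ≈ 1.74 d; D_c ≈ 1.14 mg/L; min DO ≈ 9.76 mg/L; x_c ≈ 113 km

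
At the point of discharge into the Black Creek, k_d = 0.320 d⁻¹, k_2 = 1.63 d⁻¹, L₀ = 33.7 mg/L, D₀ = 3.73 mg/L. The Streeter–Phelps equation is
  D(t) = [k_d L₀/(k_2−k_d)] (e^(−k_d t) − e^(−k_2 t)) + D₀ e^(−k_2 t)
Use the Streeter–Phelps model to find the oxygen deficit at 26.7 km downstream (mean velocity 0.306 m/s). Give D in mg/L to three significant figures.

Travel time t = x/v = 26.7 km / (0.306 m/s) = 26700 m / 0.306 m/s = 87250 s = 1.010 d.
k_d L₀/(k_2−k_d) = 0.320×33.7/(1.63−0.320) = 10.78/1.310 = 8.232 mg/L.
e^(−k_d t) = e^(−0.320×1.010) = 0.7239; e^(−k_2 t) = e^(−1.63×1.010) = 0.1928.
D = 8.232 × (0.7239 − 0.1928) + 3.73 × 0.1928 = 4.372 + 0.7191 = 5.091 mg/L.

D ≈ 5.09 mg/L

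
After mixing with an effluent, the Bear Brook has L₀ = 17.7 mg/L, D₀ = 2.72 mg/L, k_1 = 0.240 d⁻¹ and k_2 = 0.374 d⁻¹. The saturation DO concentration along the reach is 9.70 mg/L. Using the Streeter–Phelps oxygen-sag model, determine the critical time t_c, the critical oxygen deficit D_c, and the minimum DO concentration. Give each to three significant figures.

t_c ≈ 2.64 d; D_c ≈ 6.03 mg/L; min DO ≈ 3.67 mg/L

t_c = [1/(k_2−k_1)] ln[(k_2/k_1)(1 − D₀(k_2−k_1)/(k_1 L₀))]
= [1/(0.374−0.240)] ln[(0.374/0.240)(1 − 2.72×0.1340/(0.240×17.7))]
= (1/0.1340) ln[1.558 × 0.9142] = 7.463 × ln(1.425) = 7.463 × 0.3539 = 2.641 d.
D_c = (k_1/k_2) L₀ e^(−k_1 t_c) = (0.240/0.374) × 17.7 × e^(−0.240×2.641) = 0.6417 × 17.7 × 0.5305 = 6.026 mg/L.
Minimum DO = C_s − D_c = 9.70 − 6.026 = 3.674 mg/L.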